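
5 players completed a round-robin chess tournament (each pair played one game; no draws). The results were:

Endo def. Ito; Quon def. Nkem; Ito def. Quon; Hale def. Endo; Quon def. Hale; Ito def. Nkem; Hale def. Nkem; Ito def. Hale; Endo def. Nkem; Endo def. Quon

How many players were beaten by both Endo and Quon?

1

Endo beat: Ito, Nkem, Quon.
Quon beat: Hale, Nkem.
Both beat: Nkem — 1.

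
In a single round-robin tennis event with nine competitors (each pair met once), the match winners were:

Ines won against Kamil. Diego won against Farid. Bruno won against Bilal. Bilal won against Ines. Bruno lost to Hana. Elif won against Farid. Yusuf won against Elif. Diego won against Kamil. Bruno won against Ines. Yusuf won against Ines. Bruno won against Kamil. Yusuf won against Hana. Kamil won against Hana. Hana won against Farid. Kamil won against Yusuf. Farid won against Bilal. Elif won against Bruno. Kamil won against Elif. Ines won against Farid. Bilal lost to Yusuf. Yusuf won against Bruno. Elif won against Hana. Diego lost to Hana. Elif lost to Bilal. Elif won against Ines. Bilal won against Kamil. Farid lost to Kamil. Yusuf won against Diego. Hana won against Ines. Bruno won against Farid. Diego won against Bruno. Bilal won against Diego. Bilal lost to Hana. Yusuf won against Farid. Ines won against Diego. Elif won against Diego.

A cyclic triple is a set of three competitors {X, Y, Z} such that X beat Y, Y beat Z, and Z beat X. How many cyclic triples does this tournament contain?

19

Win totals: Ines 3, Elif 5, Kamil 4, Bilal 4, Bruno 4, Yusuf 7, Hana 5, Diego 3, Farid 1.
A competitor with w wins dominates both others in C(w,2) triples; summing gives 3 + 10 + 6 + 6 + 6 + 21 + 10 + 3 + 0 = 65 transitive triples.
Total triples C(9,3) = 84, so cyclic triples = 84 − 65 = 19.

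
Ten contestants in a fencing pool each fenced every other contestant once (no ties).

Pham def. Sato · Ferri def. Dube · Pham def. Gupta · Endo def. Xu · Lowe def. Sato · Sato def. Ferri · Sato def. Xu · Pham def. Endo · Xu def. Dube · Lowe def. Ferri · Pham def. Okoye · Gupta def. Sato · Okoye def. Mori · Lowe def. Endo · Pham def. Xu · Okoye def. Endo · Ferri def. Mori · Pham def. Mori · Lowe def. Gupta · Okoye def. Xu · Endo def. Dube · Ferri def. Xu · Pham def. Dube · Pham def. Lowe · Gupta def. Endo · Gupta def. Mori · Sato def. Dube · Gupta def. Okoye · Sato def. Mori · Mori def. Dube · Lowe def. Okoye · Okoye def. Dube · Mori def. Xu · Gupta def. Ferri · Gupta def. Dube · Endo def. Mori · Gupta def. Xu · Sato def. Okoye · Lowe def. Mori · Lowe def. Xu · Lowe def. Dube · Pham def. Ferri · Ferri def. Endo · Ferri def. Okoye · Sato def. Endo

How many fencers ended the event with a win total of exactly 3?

Win totals: Dube 0, Gupta 7, Endo 3, Lowe 8, Okoye 4, Sato 6, Pham 9, Ferri 5, Mori 2, Xu 1.
Exactly 3: Endo — 1 fencer.

1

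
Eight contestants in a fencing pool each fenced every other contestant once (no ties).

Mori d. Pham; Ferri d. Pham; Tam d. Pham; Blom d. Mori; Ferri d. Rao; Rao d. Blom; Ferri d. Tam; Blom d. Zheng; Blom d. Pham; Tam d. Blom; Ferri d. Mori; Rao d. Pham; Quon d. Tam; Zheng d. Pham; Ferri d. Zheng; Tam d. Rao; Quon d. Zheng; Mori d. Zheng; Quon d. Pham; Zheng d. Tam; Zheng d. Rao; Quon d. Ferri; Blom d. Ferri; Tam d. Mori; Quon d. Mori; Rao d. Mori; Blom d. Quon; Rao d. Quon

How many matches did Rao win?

4

Rao's results: beat Quon, Pham, Blom, Mori; lost to Tam, Ferri, Zheng.
That is 4 wins.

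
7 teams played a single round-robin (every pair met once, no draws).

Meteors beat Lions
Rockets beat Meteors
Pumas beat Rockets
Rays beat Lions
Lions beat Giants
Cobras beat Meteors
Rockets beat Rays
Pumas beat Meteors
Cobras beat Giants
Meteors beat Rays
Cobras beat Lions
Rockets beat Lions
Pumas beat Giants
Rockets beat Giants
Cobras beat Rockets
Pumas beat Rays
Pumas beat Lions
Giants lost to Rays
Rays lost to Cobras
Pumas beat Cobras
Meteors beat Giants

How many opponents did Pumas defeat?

6

Pumas' results: beat Rockets, Lions, Meteors, Rays, Cobras, Giants; lost to no one.
That is 6 wins.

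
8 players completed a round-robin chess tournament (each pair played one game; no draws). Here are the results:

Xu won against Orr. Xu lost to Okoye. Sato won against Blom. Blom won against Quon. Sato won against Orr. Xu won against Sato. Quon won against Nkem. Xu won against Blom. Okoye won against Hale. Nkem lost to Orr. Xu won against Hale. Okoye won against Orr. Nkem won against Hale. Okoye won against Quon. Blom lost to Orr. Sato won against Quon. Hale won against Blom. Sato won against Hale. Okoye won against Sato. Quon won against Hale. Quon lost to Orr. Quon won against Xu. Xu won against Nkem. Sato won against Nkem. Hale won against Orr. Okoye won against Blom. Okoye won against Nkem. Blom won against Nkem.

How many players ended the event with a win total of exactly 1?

Win totals: Sato 5, Xu 5, Okoye 7, Blom 2, Hale 2, Orr 3, Quon 3, Nkem 1.
Exactly 1: Nkem — 1 player.

1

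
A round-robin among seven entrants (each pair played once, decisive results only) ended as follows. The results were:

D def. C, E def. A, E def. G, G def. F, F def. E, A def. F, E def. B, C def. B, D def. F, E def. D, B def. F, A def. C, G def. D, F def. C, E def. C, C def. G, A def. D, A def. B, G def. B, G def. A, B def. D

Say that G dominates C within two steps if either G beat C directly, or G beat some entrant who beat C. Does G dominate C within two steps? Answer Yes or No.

G did not beat C directly.
G beat A, B, D, F. Of those, A beat C.

Yes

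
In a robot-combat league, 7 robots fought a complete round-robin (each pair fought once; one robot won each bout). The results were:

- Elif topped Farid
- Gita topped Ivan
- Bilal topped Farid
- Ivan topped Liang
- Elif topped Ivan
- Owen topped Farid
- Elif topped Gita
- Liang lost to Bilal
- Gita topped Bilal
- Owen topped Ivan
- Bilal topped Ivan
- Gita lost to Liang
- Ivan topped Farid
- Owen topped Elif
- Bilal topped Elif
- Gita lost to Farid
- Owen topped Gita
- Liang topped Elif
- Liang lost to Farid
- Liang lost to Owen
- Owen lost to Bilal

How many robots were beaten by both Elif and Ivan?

1

Elif beat: Farid, Gita, Ivan.
Ivan beat: Farid, Liang.
Both beat: Farid — 1.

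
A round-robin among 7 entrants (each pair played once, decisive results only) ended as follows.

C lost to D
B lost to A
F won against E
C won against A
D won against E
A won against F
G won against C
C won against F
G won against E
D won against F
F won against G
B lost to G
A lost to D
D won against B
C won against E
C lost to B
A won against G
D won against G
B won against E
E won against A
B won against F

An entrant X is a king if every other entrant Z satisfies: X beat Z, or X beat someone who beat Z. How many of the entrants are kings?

A cannot reach D in two steps.
B cannot reach D in two steps.
C cannot reach D in two steps.
D reaches everyone (king).
E cannot reach C, D in two steps.
F cannot reach D in two steps.
G cannot reach D in two steps.
Kings: D — 1.

1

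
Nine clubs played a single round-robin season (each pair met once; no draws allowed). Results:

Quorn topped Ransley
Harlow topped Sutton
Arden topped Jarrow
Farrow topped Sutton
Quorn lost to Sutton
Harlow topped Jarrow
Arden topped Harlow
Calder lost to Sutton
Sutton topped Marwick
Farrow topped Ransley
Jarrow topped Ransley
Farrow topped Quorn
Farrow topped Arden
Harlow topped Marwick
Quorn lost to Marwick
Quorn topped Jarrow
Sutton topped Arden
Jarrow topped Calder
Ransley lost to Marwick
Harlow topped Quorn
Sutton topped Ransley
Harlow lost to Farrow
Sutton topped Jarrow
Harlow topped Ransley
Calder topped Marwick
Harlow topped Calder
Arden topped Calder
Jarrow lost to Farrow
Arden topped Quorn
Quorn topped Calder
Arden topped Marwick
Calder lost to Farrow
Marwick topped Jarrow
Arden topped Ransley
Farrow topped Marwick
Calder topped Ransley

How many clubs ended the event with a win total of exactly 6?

3

Win totals: Ransley 0, Calder 2, Jarrow 2, Arden 6, Harlow 6, Farrow 8, Marwick 3, Quorn 3, Sutton 6.
Exactly 6: Arden, Harlow, Sutton — 3 clubs.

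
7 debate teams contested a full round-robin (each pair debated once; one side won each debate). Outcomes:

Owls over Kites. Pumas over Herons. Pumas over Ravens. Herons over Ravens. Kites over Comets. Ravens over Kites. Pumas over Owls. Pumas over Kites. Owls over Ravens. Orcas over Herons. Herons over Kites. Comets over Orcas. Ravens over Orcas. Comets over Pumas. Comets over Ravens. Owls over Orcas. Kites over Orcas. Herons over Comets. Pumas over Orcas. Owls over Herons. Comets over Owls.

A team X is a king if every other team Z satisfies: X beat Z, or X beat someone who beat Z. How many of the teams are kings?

4

Pumas reaches everyone (king).
Kites reaches everyone (king).
Owls cannot reach Pumas in two steps.
Comets reaches everyone (king).
Herons reaches everyone (king).
Ravens cannot reach Pumas, Owls in two steps.
Orcas cannot reach Pumas, Owls in two steps.
Kings: Pumas, Kites, Comets, Herons — 4.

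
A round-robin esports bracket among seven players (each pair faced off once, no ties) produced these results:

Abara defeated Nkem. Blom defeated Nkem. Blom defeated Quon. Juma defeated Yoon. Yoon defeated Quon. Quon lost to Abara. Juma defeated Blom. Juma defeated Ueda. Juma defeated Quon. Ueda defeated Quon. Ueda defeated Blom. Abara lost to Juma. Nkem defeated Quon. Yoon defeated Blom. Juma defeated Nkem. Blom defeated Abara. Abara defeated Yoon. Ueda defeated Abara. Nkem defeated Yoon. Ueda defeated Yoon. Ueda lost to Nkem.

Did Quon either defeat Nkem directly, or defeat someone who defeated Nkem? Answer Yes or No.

Quon did not beat Nkem directly.
Quon beat no one, so there is no intermediate player.

No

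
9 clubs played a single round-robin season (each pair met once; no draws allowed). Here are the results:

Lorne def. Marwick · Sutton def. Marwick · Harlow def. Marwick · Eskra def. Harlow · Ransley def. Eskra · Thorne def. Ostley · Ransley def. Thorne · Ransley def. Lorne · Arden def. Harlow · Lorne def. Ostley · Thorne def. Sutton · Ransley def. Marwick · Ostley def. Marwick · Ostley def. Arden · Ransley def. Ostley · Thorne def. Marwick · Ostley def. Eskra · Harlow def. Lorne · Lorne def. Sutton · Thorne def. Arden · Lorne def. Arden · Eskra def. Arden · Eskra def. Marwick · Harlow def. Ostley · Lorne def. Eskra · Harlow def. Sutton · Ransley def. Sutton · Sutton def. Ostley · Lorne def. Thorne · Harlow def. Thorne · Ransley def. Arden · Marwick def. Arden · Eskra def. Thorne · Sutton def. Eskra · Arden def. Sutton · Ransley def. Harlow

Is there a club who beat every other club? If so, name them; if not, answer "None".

Ransley has 8 wins out of 8 opponents — a perfect record.

Ransley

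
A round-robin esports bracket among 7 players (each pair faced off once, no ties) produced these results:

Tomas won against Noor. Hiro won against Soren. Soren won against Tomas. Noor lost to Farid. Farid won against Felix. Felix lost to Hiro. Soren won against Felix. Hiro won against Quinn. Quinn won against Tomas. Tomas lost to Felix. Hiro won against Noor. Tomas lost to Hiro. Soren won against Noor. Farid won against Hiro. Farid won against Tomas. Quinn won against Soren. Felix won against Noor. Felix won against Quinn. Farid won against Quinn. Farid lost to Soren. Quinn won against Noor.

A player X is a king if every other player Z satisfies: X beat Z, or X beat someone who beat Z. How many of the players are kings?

Tomas cannot reach Hiro, Farid, Quinn, Felix, Soren in two steps.
Hiro reaches everyone (king).
Farid reaches everyone (king).
Quinn cannot reach Hiro in two steps.
Felix cannot reach Hiro, Farid in two steps.
Noor cannot reach Tomas, Hiro, Farid, Quinn, Felix, Soren in two steps.
Soren reaches everyone (king).
Kings: Hiro, Farid, Soren — 3.

3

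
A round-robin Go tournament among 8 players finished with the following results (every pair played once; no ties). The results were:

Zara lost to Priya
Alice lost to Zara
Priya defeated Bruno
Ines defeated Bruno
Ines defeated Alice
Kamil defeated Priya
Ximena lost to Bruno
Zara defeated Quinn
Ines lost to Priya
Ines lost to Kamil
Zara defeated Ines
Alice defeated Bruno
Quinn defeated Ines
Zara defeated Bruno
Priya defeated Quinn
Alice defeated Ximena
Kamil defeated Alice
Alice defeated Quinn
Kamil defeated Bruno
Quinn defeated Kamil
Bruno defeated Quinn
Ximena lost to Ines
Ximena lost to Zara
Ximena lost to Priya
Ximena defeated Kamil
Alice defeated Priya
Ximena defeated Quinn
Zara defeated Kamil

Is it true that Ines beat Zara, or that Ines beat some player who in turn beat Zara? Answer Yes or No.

Ines did not beat Zara directly.
Ines beat Alice, Ximena, Bruno, but each of them lost to Zara. No two-step path.

No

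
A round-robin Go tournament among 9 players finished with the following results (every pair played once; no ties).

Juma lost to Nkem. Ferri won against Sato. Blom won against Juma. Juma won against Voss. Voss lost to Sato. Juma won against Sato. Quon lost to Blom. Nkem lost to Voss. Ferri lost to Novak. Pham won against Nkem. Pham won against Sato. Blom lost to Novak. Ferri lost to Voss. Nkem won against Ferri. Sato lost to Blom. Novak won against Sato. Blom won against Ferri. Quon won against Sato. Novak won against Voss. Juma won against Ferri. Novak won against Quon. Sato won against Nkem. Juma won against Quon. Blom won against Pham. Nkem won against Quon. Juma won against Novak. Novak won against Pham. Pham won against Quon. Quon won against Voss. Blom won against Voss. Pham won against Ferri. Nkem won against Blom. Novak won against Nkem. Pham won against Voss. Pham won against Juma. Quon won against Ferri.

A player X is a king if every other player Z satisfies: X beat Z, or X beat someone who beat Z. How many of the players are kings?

5

Pham reaches everyone (king).
Blom reaches everyone (king).
Sato cannot reach Pham, Novak in two steps.
Novak reaches everyone (king).
Nkem reaches everyone (king).
Voss cannot reach Pham, Novak in two steps.
Ferri cannot reach Pham, Blom, Novak, Juma, Quon in two steps.
Juma reaches everyone (king).
Quon cannot reach Pham, Blom, Novak, Juma in two steps.
Kings: Pham, Blom, Novak, Nkem, Juma — 5.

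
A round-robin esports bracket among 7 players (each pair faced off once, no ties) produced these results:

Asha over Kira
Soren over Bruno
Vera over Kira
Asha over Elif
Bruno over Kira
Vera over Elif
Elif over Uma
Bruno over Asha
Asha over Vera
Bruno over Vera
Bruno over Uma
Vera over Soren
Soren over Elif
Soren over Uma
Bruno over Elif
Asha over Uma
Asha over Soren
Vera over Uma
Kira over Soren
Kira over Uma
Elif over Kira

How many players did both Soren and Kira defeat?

1

Soren beat: Uma, Bruno, Elif.
Kira beat: Uma, Soren.
Both beat: Uma — 1.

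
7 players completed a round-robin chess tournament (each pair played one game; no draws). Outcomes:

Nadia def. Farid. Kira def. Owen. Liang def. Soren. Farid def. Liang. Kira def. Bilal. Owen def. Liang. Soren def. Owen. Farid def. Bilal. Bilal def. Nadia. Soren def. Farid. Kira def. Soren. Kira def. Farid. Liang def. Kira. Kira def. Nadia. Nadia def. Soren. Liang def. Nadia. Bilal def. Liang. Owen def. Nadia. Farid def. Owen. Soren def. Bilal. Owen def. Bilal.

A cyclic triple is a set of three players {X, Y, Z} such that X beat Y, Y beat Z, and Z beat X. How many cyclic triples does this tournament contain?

Win totals: Farid 3, Liang 3, Nadia 2, Bilal 2, Owen 3, Soren 3, Kira 5.
A player with w wins dominates both others in C(w,2) triples; summing gives 3 + 3 + 1 + 1 + 3 + 3 + 10 = 24 transitive triples.
Total triples C(7,3) = 35, so cyclic triples = 35 − 24 = 11.

11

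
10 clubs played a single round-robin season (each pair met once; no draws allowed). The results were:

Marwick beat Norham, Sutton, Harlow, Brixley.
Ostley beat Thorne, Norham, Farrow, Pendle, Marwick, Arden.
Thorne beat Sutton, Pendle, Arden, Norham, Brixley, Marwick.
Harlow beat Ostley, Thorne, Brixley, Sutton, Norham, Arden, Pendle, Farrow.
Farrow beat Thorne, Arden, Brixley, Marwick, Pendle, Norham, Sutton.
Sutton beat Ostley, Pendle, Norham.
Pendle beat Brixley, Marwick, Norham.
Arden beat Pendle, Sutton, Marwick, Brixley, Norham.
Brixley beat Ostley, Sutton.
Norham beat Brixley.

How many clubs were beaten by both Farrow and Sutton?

Farrow beat: Norham, Arden, Sutton, Thorne, Marwick, Brixley, Pendle.
Sutton beat: Norham, Ostley, Pendle.
Both beat: Norham, Pendle — 2.

2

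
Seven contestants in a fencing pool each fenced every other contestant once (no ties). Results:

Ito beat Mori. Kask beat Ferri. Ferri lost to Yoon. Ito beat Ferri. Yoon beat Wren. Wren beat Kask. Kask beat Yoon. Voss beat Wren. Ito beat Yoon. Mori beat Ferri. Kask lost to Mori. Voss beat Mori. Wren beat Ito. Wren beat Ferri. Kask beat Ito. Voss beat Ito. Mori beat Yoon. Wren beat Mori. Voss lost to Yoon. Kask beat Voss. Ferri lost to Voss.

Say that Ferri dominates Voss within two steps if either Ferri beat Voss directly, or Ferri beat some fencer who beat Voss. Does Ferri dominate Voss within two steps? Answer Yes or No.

No

Ferri did not beat Voss directly.
Ferri beat no one, so there is no intermediate fencer.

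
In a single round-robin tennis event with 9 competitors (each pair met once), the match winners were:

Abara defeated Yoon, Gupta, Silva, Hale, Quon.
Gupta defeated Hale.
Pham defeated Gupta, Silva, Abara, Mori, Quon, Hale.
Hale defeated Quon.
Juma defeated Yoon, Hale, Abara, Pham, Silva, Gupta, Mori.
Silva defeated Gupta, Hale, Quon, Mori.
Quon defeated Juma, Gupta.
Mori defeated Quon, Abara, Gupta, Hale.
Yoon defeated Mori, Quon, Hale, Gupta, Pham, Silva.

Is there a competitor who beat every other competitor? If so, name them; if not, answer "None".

Highest win total is Juma with 7 (out of 8 possible).
Juma lost to Quon, so no competitor went undefeated.

None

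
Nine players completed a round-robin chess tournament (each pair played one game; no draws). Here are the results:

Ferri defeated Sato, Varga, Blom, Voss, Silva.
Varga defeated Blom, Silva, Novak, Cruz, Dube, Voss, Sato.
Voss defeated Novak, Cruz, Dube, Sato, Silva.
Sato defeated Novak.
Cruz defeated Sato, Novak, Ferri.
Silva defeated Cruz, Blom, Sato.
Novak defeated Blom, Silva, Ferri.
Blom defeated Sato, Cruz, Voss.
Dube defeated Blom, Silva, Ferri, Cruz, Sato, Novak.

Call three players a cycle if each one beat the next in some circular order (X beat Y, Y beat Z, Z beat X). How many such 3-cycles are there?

16

Win totals: Voss 5, Ferri 5, Cruz 3, Dube 6, Silva 3, Novak 3, Blom 3, Varga 7, Sato 1.
A player with w wins dominates both others in C(w,2) triples; summing gives 10 + 10 + 3 + 15 + 3 + 3 + 3 + 21 + 0 = 68 transitive triples.
Total triples C(9,3) = 84, so cyclic triples = 84 − 68 = 16.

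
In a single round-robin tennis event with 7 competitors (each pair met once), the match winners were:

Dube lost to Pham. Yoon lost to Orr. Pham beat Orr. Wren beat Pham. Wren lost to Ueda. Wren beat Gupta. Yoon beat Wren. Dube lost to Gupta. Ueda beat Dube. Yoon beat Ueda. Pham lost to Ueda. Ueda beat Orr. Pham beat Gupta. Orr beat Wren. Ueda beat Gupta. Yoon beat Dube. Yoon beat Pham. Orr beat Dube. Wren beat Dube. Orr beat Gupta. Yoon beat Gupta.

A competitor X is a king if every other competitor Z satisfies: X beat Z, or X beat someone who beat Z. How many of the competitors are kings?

3

Yoon reaches everyone (king).
Orr reaches everyone (king).
Wren cannot reach Yoon, Ueda in two steps.
Dube cannot reach Yoon, Orr, Wren, Pham, Gupta, Ueda in two steps.
Pham cannot reach Ueda in two steps.
Gupta cannot reach Yoon, Orr, Wren, Pham, Ueda in two steps.
Ueda reaches everyone (king).
Kings: Yoon, Orr, Ueda — 3.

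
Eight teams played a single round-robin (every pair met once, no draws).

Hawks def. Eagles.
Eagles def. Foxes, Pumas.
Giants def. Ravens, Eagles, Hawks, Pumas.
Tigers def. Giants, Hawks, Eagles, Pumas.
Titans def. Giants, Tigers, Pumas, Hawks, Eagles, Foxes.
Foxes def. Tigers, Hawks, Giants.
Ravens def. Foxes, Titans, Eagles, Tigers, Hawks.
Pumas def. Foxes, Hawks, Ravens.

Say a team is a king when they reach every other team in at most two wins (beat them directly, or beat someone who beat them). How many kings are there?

Pumas reaches everyone (king).
Titans reaches everyone (king).
Giants reaches everyone (king).
Foxes cannot reach Titans in two steps.
Hawks cannot reach Titans, Giants, Tigers, Ravens in two steps.
Eagles cannot reach Titans in two steps.
Tigers cannot reach Titans in two steps.
Ravens reaches everyone (king).
Kings: Pumas, Titans, Giants, Ravens — 4.

4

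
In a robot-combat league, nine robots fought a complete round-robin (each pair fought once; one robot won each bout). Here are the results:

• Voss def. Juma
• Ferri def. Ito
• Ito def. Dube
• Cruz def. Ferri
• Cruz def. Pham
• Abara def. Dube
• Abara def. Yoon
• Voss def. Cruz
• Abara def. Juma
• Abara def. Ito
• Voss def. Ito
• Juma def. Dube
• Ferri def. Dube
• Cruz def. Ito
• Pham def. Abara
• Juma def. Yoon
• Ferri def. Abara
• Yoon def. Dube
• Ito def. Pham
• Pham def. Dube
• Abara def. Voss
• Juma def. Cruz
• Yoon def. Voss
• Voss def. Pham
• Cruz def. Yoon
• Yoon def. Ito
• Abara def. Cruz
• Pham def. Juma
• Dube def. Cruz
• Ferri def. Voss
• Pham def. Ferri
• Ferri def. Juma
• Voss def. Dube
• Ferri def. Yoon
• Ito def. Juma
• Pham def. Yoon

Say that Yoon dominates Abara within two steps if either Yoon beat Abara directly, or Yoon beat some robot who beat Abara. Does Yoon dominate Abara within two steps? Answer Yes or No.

Yoon did not beat Abara directly.
Yoon beat Ito, Voss, Dube, but each of them lost to Abara. No two-step path.

No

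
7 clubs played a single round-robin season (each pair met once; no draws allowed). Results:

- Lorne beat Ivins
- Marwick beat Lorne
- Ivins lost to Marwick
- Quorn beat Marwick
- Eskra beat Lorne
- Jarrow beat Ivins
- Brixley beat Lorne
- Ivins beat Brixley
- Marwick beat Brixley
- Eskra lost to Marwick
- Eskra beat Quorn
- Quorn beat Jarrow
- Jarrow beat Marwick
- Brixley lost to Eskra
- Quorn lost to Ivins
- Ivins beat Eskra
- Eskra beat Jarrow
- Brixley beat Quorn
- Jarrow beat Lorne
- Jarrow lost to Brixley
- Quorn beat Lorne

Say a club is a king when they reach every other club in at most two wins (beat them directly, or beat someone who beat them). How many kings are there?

Jarrow reaches everyone (king).
Marwick reaches everyone (king).
Lorne cannot reach Jarrow, Marwick in two steps.
Ivins reaches everyone (king).
Eskra reaches everyone (king).
Brixley cannot reach Eskra in two steps.
Quorn reaches everyone (king).
Kings: Jarrow, Marwick, Ivins, Eskra, Quorn — 5.

5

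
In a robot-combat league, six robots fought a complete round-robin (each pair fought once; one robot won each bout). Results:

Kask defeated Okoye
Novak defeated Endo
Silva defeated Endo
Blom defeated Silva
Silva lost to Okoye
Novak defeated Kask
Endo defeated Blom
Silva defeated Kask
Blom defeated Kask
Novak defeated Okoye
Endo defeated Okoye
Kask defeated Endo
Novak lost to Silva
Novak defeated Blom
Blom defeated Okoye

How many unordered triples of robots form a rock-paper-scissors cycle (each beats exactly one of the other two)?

Win totals: Blom 3, Silva 3, Novak 4, Okoye 1, Kask 2, Endo 2.
A robot with w wins dominates both others in C(w,2) triples; summing gives 3 + 3 + 6 + 0 + 1 + 1 = 14 transitive triples.
Total triples C(6,3) = 20, so cyclic triples = 20 − 14 = 6.

6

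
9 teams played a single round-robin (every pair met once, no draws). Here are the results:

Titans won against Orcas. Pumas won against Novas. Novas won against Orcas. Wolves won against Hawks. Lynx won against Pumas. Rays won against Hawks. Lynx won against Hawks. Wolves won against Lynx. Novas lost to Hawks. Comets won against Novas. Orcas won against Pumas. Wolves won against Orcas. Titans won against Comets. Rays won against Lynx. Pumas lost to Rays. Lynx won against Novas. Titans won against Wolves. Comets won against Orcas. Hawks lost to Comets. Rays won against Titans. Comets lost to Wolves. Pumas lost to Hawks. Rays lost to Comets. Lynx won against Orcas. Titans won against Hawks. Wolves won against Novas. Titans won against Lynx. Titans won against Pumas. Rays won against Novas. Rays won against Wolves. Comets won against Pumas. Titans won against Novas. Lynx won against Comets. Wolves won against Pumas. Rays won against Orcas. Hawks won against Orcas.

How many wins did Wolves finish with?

Wolves' results: beat Orcas, Pumas, Lynx, Novas, Hawks, Comets; lost to Titans, Rays.
That is 6 wins.

6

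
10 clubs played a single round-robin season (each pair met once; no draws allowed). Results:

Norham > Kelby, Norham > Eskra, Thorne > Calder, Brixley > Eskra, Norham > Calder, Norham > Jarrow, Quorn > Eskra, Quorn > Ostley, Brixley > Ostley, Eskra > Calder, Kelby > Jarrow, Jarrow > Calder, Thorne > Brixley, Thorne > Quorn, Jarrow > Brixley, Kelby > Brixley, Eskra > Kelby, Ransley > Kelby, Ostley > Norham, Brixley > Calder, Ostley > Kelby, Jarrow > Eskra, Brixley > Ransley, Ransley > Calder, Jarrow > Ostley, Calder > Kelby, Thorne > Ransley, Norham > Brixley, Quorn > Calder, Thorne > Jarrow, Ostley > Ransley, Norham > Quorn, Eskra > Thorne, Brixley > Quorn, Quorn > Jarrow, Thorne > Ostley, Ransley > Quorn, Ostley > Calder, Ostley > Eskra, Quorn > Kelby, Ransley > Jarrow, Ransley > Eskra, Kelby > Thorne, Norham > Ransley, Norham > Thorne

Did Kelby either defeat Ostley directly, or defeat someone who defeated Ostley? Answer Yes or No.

Yes

Kelby did not beat Ostley directly.
Kelby beat Thorne, Brixley, Jarrow. Of those, Thorne beat Ostley.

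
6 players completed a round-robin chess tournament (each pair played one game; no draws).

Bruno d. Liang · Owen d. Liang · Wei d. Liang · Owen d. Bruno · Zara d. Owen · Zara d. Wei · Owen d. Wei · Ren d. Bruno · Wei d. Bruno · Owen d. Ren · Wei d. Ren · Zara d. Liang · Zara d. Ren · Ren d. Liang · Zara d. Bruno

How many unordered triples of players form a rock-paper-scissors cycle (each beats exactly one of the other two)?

Win totals: Liang 0, Wei 3, Bruno 1, Owen 4, Ren 2, Zara 5.
A player with w wins dominates both others in C(w,2) triples; summing gives 0 + 3 + 0 + 6 + 1 + 10 = 20 transitive triples.
Total triples C(6,3) = 20, so cyclic triples = 20 − 20 = 0.

0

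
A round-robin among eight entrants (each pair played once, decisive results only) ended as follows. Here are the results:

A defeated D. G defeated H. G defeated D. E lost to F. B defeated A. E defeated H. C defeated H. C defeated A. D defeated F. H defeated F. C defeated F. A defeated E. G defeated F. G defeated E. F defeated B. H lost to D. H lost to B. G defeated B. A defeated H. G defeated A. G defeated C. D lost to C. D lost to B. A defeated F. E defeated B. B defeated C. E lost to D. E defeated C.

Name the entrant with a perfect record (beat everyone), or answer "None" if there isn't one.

G

G has 7 wins out of 7 opponents — a perfect record.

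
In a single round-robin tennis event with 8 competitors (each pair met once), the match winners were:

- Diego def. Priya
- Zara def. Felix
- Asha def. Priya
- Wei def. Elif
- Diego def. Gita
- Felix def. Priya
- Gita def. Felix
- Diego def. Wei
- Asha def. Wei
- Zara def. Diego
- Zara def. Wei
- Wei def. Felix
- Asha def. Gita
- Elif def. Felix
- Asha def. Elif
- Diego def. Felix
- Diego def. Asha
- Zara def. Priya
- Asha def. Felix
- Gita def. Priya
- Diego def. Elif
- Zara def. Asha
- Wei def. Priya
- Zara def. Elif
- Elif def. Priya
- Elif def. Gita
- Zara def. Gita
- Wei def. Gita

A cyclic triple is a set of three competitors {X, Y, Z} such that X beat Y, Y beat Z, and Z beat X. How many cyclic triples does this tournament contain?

Win totals: Priya 0, Diego 6, Elif 3, Felix 1, Gita 2, Wei 4, Zara 7, Asha 5.
A competitor with w wins dominates both others in C(w,2) triples; summing gives 0 + 15 + 3 + 0 + 1 + 6 + 21 + 10 = 56 transitive triples.
Total triples C(8,3) = 56, so cyclic triples = 56 − 56 = 0.

0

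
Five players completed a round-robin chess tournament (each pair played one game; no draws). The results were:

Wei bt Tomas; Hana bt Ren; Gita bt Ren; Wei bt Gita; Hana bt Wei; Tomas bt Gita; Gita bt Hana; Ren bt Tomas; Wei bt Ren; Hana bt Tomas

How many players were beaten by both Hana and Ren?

Hana beat: Tomas, Wei, Ren.
Ren beat: Tomas.
Both beat: Tomas — 1.

1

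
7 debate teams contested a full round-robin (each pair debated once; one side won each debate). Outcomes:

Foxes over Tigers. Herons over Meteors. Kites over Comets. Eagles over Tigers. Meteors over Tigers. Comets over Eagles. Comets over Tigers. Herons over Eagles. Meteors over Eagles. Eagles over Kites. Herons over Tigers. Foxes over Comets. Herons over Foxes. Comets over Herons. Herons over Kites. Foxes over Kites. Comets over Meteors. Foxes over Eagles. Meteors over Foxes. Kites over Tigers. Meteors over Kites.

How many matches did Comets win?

Comets' results: beat Eagles, Herons, Tigers, Meteors; lost to Foxes, Kites.
That is 4 wins.

4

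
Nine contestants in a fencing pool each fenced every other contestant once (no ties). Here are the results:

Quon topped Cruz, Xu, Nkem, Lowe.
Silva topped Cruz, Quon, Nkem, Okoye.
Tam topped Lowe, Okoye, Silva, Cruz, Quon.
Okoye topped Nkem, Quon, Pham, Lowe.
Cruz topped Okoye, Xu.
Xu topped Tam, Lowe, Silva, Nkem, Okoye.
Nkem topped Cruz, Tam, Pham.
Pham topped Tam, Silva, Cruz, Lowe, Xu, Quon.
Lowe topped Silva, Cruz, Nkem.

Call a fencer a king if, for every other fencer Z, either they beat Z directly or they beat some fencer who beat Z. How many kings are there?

9

Cruz reaches everyone (king).
Okoye reaches everyone (king).
Nkem reaches everyone (king).
Quon reaches everyone (king).
Tam reaches everyone (king).
Pham reaches everyone (king).
Lowe reaches everyone (king).
Xu reaches everyone (king).
Silva reaches everyone (king).
Kings: Cruz, Okoye, Nkem, Quon, Tam, Pham, Lowe, Xu, Silva — 9.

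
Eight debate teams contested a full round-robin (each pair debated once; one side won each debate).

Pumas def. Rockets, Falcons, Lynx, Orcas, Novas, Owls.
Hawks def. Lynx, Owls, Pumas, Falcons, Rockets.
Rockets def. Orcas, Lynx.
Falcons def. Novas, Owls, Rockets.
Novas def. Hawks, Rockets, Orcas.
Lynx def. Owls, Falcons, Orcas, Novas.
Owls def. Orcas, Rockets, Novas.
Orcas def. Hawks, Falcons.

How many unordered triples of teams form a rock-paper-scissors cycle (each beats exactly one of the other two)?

Win totals: Orcas 2, Owls 3, Lynx 4, Pumas 6, Rockets 2, Falcons 3, Hawks 5, Novas 3.
A team with w wins dominates both others in C(w,2) triples; summing gives 1 + 3 + 6 + 15 + 1 + 3 + 10 + 3 = 42 transitive triples.
Total triples C(8,3) = 56, so cyclic triples = 56 − 42 = 14.

14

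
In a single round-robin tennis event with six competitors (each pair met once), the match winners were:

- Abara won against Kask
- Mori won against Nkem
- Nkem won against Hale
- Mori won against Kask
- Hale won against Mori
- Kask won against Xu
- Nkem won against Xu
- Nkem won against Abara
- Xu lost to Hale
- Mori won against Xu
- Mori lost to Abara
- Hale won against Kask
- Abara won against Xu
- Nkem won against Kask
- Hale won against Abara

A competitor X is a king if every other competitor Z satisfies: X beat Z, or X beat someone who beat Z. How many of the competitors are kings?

3

Hale reaches everyone (king).
Mori reaches everyone (king).
Nkem reaches everyone (king).
Abara cannot reach Hale in two steps.
Xu cannot reach Hale, Mori, Nkem, Abara, Kask in two steps.
Kask cannot reach Hale, Mori, Nkem, Abara in two steps.
Kings: Hale, Mori, Nkem — 3.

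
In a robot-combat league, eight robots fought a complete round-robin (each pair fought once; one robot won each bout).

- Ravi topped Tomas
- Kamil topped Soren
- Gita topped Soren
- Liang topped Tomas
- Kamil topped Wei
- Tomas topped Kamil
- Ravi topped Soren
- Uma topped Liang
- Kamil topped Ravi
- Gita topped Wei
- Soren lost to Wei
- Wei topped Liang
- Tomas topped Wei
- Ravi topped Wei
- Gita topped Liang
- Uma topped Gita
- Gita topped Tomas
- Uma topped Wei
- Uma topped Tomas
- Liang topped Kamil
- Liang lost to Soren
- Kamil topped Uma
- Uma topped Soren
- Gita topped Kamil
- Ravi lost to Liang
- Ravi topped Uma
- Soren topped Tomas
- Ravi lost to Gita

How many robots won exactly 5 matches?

1

Win totals: Tomas 2, Liang 3, Soren 2, Wei 2, Kamil 4, Ravi 4, Gita 6, Uma 5.
Exactly 5: Uma — 1 robot.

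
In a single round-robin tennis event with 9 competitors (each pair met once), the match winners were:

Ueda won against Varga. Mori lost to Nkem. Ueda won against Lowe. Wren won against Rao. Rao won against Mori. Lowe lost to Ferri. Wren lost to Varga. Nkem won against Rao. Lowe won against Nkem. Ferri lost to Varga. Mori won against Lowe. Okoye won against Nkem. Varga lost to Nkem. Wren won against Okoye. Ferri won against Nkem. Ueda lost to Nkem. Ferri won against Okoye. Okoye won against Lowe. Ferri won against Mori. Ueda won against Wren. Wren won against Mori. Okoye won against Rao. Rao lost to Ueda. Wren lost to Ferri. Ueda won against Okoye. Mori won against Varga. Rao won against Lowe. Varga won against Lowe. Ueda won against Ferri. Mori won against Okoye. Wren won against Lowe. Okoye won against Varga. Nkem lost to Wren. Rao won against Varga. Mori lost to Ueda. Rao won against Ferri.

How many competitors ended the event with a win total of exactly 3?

2

Win totals: Ueda 7, Mori 3, Wren 5, Nkem 4, Ferri 5, Varga 3, Okoye 4, Rao 4, Lowe 1.
Exactly 3: Mori, Varga — 2 competitors.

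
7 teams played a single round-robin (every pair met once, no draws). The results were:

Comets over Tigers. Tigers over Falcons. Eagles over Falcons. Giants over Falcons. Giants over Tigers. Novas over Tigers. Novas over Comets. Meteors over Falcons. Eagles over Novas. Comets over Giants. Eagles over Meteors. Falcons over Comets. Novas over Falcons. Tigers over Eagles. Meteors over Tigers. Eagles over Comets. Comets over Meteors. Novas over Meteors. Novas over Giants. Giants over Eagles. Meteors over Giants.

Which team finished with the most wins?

Win totals: Falcons 1, Eagles 4, Tigers 2, Novas 5, Comets 3, Meteors 3, Giants 3.
Novas leads with 5 wins (next highest: 4).

Novas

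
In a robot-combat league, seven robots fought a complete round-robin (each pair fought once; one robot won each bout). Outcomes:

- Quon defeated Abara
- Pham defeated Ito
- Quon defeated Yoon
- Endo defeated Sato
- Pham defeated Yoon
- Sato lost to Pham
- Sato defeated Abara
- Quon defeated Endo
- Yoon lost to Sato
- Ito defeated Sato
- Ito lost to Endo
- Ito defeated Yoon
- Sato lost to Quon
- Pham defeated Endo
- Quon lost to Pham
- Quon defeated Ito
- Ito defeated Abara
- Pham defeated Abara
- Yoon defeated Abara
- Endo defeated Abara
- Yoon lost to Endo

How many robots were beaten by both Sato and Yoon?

1

Sato beat: Abara, Yoon.
Yoon beat: Abara.
Both beat: Abara — 1.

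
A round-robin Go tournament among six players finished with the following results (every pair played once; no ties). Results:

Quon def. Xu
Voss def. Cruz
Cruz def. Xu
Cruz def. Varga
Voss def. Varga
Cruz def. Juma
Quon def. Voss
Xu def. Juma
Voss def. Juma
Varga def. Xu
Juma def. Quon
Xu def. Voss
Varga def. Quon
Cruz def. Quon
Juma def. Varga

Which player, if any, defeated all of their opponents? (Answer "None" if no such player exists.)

Highest win total is Cruz with 4 (out of 5 possible).
Cruz lost to Voss, so no player went undefeated.

None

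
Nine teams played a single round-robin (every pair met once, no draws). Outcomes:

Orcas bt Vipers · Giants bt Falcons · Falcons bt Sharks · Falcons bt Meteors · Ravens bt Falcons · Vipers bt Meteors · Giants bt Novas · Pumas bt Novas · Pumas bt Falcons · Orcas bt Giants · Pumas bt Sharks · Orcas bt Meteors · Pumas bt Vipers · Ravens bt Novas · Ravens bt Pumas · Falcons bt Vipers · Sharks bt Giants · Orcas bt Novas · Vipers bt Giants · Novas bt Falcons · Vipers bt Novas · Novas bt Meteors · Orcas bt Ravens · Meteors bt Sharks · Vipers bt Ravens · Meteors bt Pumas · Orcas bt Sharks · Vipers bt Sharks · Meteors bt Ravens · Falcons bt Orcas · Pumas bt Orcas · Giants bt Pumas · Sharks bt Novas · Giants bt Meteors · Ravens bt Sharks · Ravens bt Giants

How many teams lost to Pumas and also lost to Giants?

2

Pumas beat: Vipers, Sharks, Falcons, Novas, Orcas.
Giants beat: Falcons, Novas, Pumas, Meteors.
Both beat: Falcons, Novas — 2.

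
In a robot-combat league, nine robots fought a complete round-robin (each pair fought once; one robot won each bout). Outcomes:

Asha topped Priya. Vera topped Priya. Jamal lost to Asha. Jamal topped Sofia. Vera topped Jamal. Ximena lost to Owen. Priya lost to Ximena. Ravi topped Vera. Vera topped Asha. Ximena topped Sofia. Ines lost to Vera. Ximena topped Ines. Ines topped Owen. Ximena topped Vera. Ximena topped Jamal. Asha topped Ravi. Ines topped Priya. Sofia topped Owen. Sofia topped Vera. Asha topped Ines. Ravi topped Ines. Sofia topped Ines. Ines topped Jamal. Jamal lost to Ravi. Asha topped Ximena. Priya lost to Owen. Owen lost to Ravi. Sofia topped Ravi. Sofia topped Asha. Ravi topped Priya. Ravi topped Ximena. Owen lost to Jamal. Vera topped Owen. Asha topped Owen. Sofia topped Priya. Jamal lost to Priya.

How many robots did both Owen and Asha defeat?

Owen beat: Priya, Ximena.
Asha beat: Ravi, Ines, Priya, Jamal, Ximena, Owen.
Both beat: Priya, Ximena — 2.

2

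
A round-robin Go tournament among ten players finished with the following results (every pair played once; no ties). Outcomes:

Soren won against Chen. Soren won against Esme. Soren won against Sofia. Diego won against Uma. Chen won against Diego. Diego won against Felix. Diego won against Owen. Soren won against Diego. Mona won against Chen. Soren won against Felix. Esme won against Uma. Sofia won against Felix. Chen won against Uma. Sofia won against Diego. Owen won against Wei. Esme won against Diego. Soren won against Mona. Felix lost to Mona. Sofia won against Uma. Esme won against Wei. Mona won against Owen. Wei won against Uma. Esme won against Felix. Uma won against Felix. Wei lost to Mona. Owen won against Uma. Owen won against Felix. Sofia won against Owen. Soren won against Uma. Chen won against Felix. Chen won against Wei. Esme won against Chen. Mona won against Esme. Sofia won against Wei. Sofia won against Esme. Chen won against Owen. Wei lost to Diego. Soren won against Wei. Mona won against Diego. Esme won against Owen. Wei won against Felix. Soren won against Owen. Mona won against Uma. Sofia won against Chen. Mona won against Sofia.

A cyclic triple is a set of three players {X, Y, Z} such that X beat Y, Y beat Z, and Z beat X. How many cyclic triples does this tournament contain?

0

Win totals: Chen 5, Sofia 7, Uma 1, Owen 3, Felix 0, Esme 6, Mona 8, Wei 2, Diego 4, Soren 9.
A player with w wins dominates both others in C(w,2) triples; summing gives 10 + 21 + 0 + 3 + 0 + 15 + 28 + 1 + 6 + 36 = 120 transitive triples.
Total triples C(10,3) = 120, so cyclic triples = 120 − 120 = 0.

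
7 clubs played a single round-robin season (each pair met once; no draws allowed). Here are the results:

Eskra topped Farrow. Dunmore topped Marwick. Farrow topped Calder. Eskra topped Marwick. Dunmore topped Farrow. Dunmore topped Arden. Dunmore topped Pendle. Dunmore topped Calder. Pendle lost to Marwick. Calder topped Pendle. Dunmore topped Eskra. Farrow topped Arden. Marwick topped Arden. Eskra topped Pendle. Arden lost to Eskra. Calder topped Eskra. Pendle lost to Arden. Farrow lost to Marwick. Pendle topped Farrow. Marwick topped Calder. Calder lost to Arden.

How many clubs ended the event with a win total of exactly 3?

0

Win totals: Pendle 1, Eskra 4, Arden 2, Farrow 2, Calder 2, Marwick 4, Dunmore 6.
No club has exactly 3 wins.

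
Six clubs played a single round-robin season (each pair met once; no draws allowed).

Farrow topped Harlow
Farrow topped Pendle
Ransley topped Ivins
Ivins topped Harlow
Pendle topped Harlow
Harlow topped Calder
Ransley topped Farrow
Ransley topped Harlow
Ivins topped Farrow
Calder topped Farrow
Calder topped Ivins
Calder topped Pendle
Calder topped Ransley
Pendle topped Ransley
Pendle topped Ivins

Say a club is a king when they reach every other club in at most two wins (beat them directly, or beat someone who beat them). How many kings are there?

Farrow reaches everyone (king).
Pendle reaches everyone (king).
Harlow reaches everyone (king).
Calder reaches everyone (king).
Ransley reaches everyone (king).
Ivins cannot reach Ransley in two steps.
Kings: Farrow, Pendle, Harlow, Calder, Ransley — 5.

5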